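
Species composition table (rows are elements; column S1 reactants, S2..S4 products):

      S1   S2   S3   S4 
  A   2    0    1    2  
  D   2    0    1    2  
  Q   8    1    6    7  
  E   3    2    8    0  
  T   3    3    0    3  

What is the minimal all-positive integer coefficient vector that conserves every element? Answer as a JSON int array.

Coefficients: [6, 1, 2, 5]

A: 6·2 = 12 | 1·0+2·1+5·2 = 12
D: 6·2 = 12 | 1·0+2·1+5·2 = 12
Q: 6·8 = 48 | 1·1+2·6+5·7 = 48
E: 6·3 = 18 | 1·2+2·8+5·0 = 18
T: 6·3 = 18 | 1·3+2·0+5·3 = 18
gcd(6,1,2,5) = 1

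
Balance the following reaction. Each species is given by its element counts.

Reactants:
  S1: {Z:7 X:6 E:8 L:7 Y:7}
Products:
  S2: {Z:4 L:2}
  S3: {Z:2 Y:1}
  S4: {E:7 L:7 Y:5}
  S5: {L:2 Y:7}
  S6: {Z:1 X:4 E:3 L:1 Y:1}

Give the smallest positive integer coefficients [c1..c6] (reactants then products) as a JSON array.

Z: 4·7 = 28 | 3·4+5·2+2·0+1·0+6·1 = 28
X: 4·6 = 24 | 3·0+5·0+2·0+1·0+6·4 = 24
E: 4·8 = 32 | 3·0+5·0+2·7+1·0+6·3 = 32
L: 4·7 = 28 | 3·2+5·0+2·7+1·2+6·1 = 28
Y: 4·7 = 28 | 3·0+5·1+2·5+1·7+6·1 = 28
gcd(4,3,5,2,1,6) = 1

Coefficients: [4, 3, 5, 2, 1, 6]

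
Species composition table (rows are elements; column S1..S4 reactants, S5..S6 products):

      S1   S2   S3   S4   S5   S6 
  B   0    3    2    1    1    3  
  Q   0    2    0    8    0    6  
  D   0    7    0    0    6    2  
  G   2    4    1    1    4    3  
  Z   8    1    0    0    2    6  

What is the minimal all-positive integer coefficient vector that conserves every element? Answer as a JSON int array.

Coefficients: [5, 6, 1, 3, 5, 6]

B: 5·0+6·3+1·2+3·1 = 23 | 5·1+6·3 = 23
Q: 5·0+6·2+1·0+3·8 = 36 | 5·0+6·6 = 36
D: 5·0+6·7+1·0+3·0 = 42 | 5·6+6·2 = 42
G: 5·2+6·4+1·1+3·1 = 38 | 5·4+6·3 = 38
Z: 5·8+6·1+1·0+3·0 = 46 | 5·2+6·6 = 46
gcd(5,6,1,3,5,6) = 1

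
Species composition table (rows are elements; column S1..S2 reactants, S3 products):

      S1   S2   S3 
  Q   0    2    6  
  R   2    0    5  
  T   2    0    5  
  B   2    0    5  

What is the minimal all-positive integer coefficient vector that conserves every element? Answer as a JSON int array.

Coefficients: [5, 6, 2]

Q: 5·0+6·2 = 12 | 2·6 = 12
R: 5·2+6·0 = 10 | 2·5 = 10
T: 5·2+6·0 = 10 | 2·5 = 10
B: 5·2+6·0 = 10 | 2·5 = 10
gcd(5,6,2) = 1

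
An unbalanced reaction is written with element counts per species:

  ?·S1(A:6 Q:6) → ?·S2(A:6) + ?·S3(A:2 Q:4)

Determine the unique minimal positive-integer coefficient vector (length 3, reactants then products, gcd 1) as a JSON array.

A: 2·6 = 12 | 1·6+3·2 = 12
Q: 2·6 = 12 | 1·0+3·4 = 12
gcd(2,1,3) = 1

Coefficients: [2, 1, 3]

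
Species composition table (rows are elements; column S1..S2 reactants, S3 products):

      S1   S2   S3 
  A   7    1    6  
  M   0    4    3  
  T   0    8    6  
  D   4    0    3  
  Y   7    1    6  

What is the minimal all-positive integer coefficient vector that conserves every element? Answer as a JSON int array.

A: 3·7+3·1 = 24 | 4·6 = 24
M: 3·0+3·4 = 12 | 4·3 = 12
T: 3·0+3·8 = 24 | 4·6 = 24
D: 3·4+3·0 = 12 | 4·3 = 12
Y: 3·7+3·1 = 24 | 4·6 = 24
gcd(3,3,4) = 1

Coefficients: [3, 3, 4]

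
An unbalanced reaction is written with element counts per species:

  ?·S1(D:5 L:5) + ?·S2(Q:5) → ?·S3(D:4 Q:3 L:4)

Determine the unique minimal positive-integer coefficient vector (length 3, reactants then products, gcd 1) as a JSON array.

D: 4·5+3·0 = 20 | 5·4 = 20
Q: 4·0+3·5 = 15 | 5·3 = 15
L: 4·5+3·0 = 20 | 5·4 = 20
gcd(4,3,5) = 1

Coefficients: [4, 3, 5]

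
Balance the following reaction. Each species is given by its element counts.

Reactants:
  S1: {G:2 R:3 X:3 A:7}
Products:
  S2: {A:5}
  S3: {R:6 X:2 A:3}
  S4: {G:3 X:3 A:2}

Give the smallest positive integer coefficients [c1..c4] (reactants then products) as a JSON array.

G: 6·2 = 12 | 5·0+3·0+4·3 = 12
R: 6·3 = 18 | 5·0+3·6+4·0 = 18
X: 6·3 = 18 | 5·0+3·2+4·3 = 18
A: 6·7 = 42 | 5·5+3·3+4·2 = 42
gcd(6,5,3,4) = 1

Coefficients: [6, 5, 3, 4]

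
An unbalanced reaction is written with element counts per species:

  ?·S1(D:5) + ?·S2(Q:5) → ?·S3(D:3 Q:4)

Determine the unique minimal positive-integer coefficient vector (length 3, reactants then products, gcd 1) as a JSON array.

D: 3·5+4·0 = 15 | 5·3 = 15
Q: 3·0+4·5 = 20 | 5·4 = 20
gcd(3,4,5) = 1

Coefficients: [3, 4, 5]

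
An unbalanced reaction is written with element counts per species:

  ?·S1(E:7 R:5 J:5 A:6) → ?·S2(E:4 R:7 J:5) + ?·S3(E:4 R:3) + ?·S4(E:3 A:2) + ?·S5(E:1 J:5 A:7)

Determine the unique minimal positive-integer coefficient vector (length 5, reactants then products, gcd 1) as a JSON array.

E: 5·7 = 35 | 1·4+6·4+1·3+4·1 = 35
R: 5·5 = 25 | 1·7+6·3+1·0+4·0 = 25
J: 5·5 = 25 | 1·5+6·0+1·0+4·5 = 25
A: 5·6 = 30 | 1·0+6·0+1·2+4·7 = 30
gcd(5,1,6,1,4) = 1

Coefficients: [5, 1, 6, 1, 4]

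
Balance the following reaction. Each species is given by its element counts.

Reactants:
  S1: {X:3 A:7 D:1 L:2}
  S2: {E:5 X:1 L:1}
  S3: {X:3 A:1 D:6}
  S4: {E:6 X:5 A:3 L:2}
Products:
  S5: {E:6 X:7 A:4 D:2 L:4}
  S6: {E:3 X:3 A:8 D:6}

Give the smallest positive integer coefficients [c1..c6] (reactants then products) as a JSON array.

Coefficients: [6, 6, 5, 3, 6, 4]

E: 6·0+6·5+5·0+3·6 = 48 | 6·6+4·3 = 48
X: 6·3+6·1+5·3+3·5 = 54 | 6·7+4·3 = 54
A: 6·7+6·0+5·1+3·3 = 56 | 6·4+4·8 = 56
D: 6·1+6·0+5·6+3·0 = 36 | 6·2+4·6 = 36
L: 6·2+6·1+5·0+3·2 = 24 | 6·4+4·0 = 24
gcd(6,6,5,3,6,4) = 1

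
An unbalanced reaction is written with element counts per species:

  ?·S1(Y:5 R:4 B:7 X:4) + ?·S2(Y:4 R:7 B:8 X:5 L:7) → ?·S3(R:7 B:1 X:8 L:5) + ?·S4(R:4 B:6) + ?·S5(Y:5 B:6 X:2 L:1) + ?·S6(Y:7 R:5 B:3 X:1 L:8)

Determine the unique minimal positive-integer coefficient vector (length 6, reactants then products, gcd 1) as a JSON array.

Y: 4·5+6·4 = 44 | 4·0+5·0+6·5+2·7 = 44
R: 4·4+6·7 = 58 | 4·7+5·4+6·0+2·5 = 58
B: 4·7+6·8 = 76 | 4·1+5·6+6·6+2·3 = 76
X: 4·4+6·5 = 46 | 4·8+5·0+6·2+2·1 = 46
L: 4·0+6·7 = 42 | 4·5+5·0+6·1+2·8 = 42
gcd(4,6,4,5,6,2) = 1

Coefficients: [4, 6, 4, 5, 6, 2]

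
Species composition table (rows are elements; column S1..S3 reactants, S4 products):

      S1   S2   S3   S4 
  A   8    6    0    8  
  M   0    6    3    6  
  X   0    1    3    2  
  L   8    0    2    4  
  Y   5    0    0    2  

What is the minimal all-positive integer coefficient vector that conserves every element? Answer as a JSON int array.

Coefficients: [2, 4, 2, 5]

A: 2·8+4·6+2·0 = 40 | 5·8 = 40
M: 2·0+4·6+2·3 = 30 | 5·6 = 30
X: 2·0+4·1+2·3 = 10 | 5·2 = 10
L: 2·8+4·0+2·2 = 20 | 5·4 = 20
Y: 2·5+4·0+2·0 = 10 | 5·2 = 10
gcd(2,4,2,5) = 1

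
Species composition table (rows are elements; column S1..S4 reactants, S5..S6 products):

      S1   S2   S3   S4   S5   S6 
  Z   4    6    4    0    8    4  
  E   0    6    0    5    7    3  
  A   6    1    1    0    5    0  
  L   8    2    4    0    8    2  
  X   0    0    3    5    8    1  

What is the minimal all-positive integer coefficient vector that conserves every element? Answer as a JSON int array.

Coefficients: [1, 4, 5, 3, 3, 6]

Z: 1·4+4·6+5·4+3·0 = 48 | 3·8+6·4 = 48
E: 1·0+4·6+5·0+3·5 = 39 | 3·7+6·3 = 39
A: 1·6+4·1+5·1+3·0 = 15 | 3·5+6·0 = 15
L: 1·8+4·2+5·4+3·0 = 36 | 3·8+6·2 = 36
X: 1·0+4·0+5·3+3·5 = 30 | 3·8+6·1 = 30
gcd(1,4,5,3,3,6) = 1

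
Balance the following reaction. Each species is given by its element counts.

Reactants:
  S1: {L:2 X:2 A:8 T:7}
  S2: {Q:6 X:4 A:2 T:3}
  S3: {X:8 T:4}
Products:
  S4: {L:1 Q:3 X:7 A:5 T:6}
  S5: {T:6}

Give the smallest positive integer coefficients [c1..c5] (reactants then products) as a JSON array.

Coefficients: [3, 3, 3, 6, 1]

L: 3·2+3·0+3·0 = 6 | 6·1+1·0 = 6
Q: 3·0+3·6+3·0 = 18 | 6·3+1·0 = 18
X: 3·2+3·4+3·8 = 42 | 6·7+1·0 = 42
A: 3·8+3·2+3·0 = 30 | 6·5+1·0 = 30
T: 3·7+3·3+3·4 = 42 | 6·6+1·6 = 42
gcd(3,3,3,6,1) = 1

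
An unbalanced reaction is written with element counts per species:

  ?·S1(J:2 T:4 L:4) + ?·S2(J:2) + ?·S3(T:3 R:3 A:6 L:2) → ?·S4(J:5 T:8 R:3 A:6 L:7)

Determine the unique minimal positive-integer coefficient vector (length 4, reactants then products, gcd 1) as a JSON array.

J: 5·2+5·2+4·0 = 20 | 4·5 = 20
T: 5·4+5·0+4·3 = 32 | 4·8 = 32
R: 5·0+5·0+4·3 = 12 | 4·3 = 12
A: 5·0+5·0+4·6 = 24 | 4·6 = 24
L: 5·4+5·0+4·2 = 28 | 4·7 = 28
gcd(5,5,4,4) = 1

Coefficients: [5, 5, 4, 4]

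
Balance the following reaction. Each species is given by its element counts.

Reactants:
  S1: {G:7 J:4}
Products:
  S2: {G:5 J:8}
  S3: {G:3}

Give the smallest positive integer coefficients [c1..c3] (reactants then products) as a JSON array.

G: 2·7 = 14 | 1·5+3·3 = 14
J: 2·4 = 8 | 1·8+3·0 = 8
gcd(2,1,3) = 1

Coefficients: [2, 1, 3]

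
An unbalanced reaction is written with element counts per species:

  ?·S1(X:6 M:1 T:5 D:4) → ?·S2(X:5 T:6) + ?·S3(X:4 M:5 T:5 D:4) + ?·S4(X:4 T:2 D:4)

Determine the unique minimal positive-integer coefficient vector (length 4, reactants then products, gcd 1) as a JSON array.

Coefficients: [5, 2, 1, 4]

X: 5·6 = 30 | 2·5+1·4+4·4 = 30
M: 5·1 = 5 | 2·0+1·5+4·0 = 5
T: 5·5 = 25 | 2·6+1·5+4·2 = 25
D: 5·4 = 20 | 2·0+1·4+4·4 = 20
gcd(5,2,1,4) = 1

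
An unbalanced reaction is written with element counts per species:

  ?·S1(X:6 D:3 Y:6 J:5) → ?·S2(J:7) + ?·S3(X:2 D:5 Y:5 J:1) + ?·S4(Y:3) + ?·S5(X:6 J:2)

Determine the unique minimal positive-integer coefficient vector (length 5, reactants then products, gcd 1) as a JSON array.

Coefficients: [5, 2, 3, 5, 4]

X: 5·6 = 30 | 2·0+3·2+5·0+4·6 = 30
D: 5·3 = 15 | 2·0+3·5+5·0+4·0 = 15
Y: 5·6 = 30 | 2·0+3·5+5·3+4·0 = 30
J: 5·5 = 25 | 2·7+3·1+5·0+4·2 = 25
gcd(5,2,3,5,4) = 1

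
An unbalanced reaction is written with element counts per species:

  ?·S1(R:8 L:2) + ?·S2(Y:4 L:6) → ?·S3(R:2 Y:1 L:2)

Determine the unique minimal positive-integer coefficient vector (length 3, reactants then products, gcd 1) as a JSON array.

Coefficients: [1, 1, 4]

R: 1·8+1·0 = 8 | 4·2 = 8
Y: 1·0+1·4 = 4 | 4·1 = 4
L: 1·2+1·6 = 8 | 4·2 = 8
gcd(1,1,4) = 1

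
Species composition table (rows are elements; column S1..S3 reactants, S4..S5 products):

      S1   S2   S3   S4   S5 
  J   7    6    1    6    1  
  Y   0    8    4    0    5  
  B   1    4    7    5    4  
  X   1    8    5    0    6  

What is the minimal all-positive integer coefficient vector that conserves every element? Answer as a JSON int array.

Coefficients: [1, 1, 3, 2, 4]

J: 1·7+1·6+3·1 = 16 | 2·6+4·1 = 16
Y: 1·0+1·8+3·4 = 20 | 2·0+4·5 = 20
B: 1·1+1·4+3·7 = 26 | 2·5+4·4 = 26
X: 1·1+1·8+3·5 = 24 | 2·0+4·6 = 24
gcd(1,1,3,2,4) = 1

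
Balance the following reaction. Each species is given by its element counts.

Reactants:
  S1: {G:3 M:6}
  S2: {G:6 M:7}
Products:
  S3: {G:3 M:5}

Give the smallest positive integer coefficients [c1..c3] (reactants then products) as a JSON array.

G: 3·3+1·6 = 15 | 5·3 = 15
M: 3·6+1·7 = 25 | 5·5 = 25
gcd(3,1,5) = 1

Coefficients: [3, 1, 5]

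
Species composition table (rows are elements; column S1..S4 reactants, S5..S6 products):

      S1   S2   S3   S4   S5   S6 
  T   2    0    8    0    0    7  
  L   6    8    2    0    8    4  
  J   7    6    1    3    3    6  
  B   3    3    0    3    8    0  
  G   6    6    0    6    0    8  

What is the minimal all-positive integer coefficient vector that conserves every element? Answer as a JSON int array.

T: 1·2+4·0+5·8+3·0 = 42 | 3·0+6·7 = 42
L: 1·6+4·8+5·2+3·0 = 48 | 3·8+6·4 = 48
J: 1·7+4·6+5·1+3·3 = 45 | 3·3+6·6 = 45
B: 1·3+4·3+5·0+3·3 = 24 | 3·8+6·0 = 24
G: 1·6+4·6+5·0+3·6 = 48 | 3·0+6·8 = 48
gcd(1,4,5,3,3,6) = 1

Coefficients: [1, 4, 5, 3, 3, 6]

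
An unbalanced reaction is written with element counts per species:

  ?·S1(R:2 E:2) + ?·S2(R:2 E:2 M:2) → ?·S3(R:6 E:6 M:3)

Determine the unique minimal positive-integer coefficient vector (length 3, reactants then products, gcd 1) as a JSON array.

Coefficients: [3, 3, 2]

R: 3·2+3·2 = 12 | 2·6 = 12
E: 3·2+3·2 = 12 | 2·6 = 12
M: 3·0+3·2 = 6 | 2·3 = 6
gcd(3,3,2) = 1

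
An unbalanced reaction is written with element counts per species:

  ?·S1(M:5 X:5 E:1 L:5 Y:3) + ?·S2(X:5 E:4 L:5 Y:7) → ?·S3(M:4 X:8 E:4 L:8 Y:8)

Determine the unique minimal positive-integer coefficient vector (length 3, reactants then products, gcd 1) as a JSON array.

M: 4·5+4·0 = 20 | 5·4 = 20
X: 4·5+4·5 = 40 | 5·8 = 40
E: 4·1+4·4 = 20 | 5·4 = 20
L: 4·5+4·5 = 40 | 5·8 = 40
Y: 4·3+4·7 = 40 | 5·8 = 40
gcd(4,4,5) = 1

Coefficients: [4, 4, 5]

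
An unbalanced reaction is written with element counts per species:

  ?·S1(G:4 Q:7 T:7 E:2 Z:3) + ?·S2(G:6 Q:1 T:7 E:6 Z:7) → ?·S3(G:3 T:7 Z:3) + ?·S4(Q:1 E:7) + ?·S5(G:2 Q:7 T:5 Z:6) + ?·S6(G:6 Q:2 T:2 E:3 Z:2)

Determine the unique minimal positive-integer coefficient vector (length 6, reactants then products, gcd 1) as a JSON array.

G: 5·4+5·6 = 50 | 6·3+4·0+4·2+4·6 = 50
Q: 5·7+5·1 = 40 | 6·0+4·1+4·7+4·2 = 40
T: 5·7+5·7 = 70 | 6·7+4·0+4·5+4·2 = 70
E: 5·2+5·6 = 40 | 6·0+4·7+4·0+4·3 = 40
Z: 5·3+5·7 = 50 | 6·3+4·0+4·6+4·2 = 50
gcd(5,5,6,4,4,4) = 1

Coefficients: [5, 5, 6, 4, 4, 4]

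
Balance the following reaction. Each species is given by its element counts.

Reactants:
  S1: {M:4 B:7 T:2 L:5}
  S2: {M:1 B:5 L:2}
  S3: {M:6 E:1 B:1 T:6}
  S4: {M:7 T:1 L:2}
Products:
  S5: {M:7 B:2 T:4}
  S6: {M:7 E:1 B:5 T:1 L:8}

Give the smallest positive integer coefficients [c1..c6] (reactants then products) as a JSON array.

Coefficients: [2, 2, 3, 5, 6, 3]

M: 2·4+2·1+3·6+5·7 = 63 | 6·7+3·7 = 63
E: 2·0+2·0+3·1+5·0 = 3 | 6·0+3·1 = 3
B: 2·7+2·5+3·1+5·0 = 27 | 6·2+3·5 = 27
T: 2·2+2·0+3·6+5·1 = 27 | 6·4+3·1 = 27
L: 2·5+2·2+3·0+5·2 = 24 | 6·0+3·8 = 24
gcd(2,2,3,5,6,3) = 1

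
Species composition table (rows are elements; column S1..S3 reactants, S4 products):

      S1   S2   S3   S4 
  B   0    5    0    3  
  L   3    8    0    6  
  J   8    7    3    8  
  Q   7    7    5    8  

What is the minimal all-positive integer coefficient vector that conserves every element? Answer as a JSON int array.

Coefficients: [2, 3, 1, 5]

B: 2·0+3·5+1·0 = 15 | 5·3 = 15
L: 2·3+3·8+1·0 = 30 | 5·6 = 30
J: 2·8+3·7+1·3 = 40 | 5·8 = 40
Q: 2·7+3·7+1·5 = 40 | 5·8 = 40
gcd(2,3,1,5) = 1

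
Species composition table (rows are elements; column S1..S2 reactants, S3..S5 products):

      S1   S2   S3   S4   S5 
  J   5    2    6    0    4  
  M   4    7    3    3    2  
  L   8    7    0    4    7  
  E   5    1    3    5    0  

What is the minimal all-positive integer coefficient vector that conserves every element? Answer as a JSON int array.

Coefficients: [6, 1, 2, 5, 5]

J: 6·5+1·2 = 32 | 2·6+5·0+5·4 = 32
M: 6·4+1·7 = 31 | 2·3+5·3+5·2 = 31
L: 6·8+1·7 = 55 | 2·0+5·4+5·7 = 55
E: 6·5+1·1 = 31 | 2·3+5·5+5·0 = 31
gcd(6,1,2,5,5) = 1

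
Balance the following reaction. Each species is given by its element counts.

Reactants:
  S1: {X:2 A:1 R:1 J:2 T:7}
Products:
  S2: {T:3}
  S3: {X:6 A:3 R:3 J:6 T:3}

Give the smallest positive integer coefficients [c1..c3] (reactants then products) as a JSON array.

Coefficients: [3, 6, 1]

X: 3·2 = 6 | 6·0+1·6 = 6
A: 3·1 = 3 | 6·0+1·3 = 3
R: 3·1 = 3 | 6·0+1·3 = 3
J: 3·2 = 6 | 6·0+1·6 = 6
T: 3·7 = 21 | 6·3+1·3 = 21
gcd(3,6,1) = 1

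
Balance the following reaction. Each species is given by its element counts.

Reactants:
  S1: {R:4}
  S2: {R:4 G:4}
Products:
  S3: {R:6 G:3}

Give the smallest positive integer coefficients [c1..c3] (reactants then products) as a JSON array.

Coefficients: [3, 3, 4]

R: 3·4+3·4 = 24 | 4·6 = 24
G: 3·0+3·4 = 12 | 4·3 = 12
gcd(3,3,4) = 1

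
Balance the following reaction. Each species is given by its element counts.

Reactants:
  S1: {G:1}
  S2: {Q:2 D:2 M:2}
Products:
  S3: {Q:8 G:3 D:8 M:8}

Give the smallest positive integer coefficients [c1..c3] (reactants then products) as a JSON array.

Coefficients: [3, 4, 1]

Q: 3·0+4·2 = 8 | 1·8 = 8
G: 3·1+4·0 = 3 | 1·3 = 3
D: 3·0+4·2 = 8 | 1·8 = 8
M: 3·0+4·2 = 8 | 1·8 = 8
gcd(3,4,1) = 1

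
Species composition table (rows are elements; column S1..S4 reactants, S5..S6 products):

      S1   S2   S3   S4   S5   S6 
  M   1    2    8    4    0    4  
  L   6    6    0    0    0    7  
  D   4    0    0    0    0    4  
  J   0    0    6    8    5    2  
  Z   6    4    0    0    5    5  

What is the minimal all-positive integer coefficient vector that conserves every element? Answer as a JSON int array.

M: 6·1+1·2+1·8+2·4 = 24 | 2·0+6·4 = 24
L: 6·6+1·6+1·0+2·0 = 42 | 2·0+6·7 = 42
D: 6·4+1·0+1·0+2·0 = 24 | 2·0+6·4 = 24
J: 6·0+1·0+1·6+2·8 = 22 | 2·5+6·2 = 22
Z: 6·6+1·4+1·0+2·0 = 40 | 2·5+6·5 = 40
gcd(6,1,1,2,2,6) = 1

Coefficients: [6, 1, 1, 2, 2, 6]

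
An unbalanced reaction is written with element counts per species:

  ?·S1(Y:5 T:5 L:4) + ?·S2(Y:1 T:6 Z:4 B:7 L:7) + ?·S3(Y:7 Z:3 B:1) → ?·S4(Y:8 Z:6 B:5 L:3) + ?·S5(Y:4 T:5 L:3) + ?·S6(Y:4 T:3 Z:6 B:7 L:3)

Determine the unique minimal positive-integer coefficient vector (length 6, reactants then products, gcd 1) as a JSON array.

Y: 3·5+3·1+6·7 = 60 | 4·8+6·4+1·4 = 60
T: 3·5+3·6+6·0 = 33 | 4·0+6·5+1·3 = 33
Z: 3·0+3·4+6·3 = 30 | 4·6+6·0+1·6 = 30
B: 3·0+3·7+6·1 = 27 | 4·5+6·0+1·7 = 27
L: 3·4+3·7+6·0 = 33 | 4·3+6·3+1·3 = 33
gcd(3,3,6,4,6,1) = 1

Coefficients: [3, 3, 6, 4, 6, 1]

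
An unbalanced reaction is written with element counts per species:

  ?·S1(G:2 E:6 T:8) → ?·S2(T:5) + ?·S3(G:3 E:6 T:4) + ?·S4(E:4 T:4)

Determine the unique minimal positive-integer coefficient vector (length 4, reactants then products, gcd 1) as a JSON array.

G: 6·2 = 12 | 4·0+4·3+3·0 = 12
E: 6·6 = 36 | 4·0+4·6+3·4 = 36
T: 6·8 = 48 | 4·5+4·4+3·4 = 48
gcd(6,4,4,3) = 1

Coefficients: [6, 4, 4, 3]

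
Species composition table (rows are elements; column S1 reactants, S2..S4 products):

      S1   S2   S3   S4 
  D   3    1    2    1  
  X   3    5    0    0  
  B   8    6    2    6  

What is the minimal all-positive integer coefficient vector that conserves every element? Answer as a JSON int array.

Coefficients: [5, 3, 5, 2]

D: 5·3 = 15 | 3·1+5·2+2·1 = 15
X: 5·3 = 15 | 3·5+5·0+2·0 = 15
B: 5·8 = 40 | 3·6+5·2+2·6 = 40
gcd(5,3,5,2) = 1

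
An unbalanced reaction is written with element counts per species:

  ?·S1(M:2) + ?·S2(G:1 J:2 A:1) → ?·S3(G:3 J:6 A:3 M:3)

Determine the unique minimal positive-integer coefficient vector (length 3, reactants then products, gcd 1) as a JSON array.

G: 3·0+6·1 = 6 | 2·3 = 6
J: 3·0+6·2 = 12 | 2·6 = 12
A: 3·0+6·1 = 6 | 2·3 = 6
M: 3·2+6·0 = 6 | 2·3 = 6
gcd(3,6,2) = 1

Coefficients: [3, 6, 2]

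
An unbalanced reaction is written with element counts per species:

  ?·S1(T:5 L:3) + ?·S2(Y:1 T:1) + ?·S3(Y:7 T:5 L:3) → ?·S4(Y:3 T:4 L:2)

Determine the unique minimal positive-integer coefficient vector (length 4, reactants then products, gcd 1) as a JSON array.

Y: 1·0+2·1+1·7 = 9 | 3·3 = 9
T: 1·5+2·1+1·5 = 12 | 3·4 = 12
L: 1·3+2·0+1·3 = 6 | 3·2 = 6
gcd(1,2,1,3) = 1

Coefficients: [1, 2, 1, 3]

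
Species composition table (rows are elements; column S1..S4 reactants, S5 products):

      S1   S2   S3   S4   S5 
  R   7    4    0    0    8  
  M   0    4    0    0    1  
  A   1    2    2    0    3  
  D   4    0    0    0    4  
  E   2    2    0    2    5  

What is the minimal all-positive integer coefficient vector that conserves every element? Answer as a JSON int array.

R: 4·7+1·4+3·0+5·0 = 32 | 4·8 = 32
M: 4·0+1·4+3·0+5·0 = 4 | 4·1 = 4
A: 4·1+1·2+3·2+5·0 = 12 | 4·3 = 12
D: 4·4+1·0+3·0+5·0 = 16 | 4·4 = 16
E: 4·2+1·2+3·0+5·2 = 20 | 4·5 = 20
gcd(4,1,3,5,4) = 1

Coefficients: [4, 1, 3, 5, 4]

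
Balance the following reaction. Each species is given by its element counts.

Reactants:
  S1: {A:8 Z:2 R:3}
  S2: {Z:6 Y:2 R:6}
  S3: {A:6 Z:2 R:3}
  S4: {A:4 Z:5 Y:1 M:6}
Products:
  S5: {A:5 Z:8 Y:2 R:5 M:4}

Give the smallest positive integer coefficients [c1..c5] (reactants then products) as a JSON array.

A: 1·8+4·0+1·6+4·4 = 30 | 6·5 = 30
Z: 1·2+4·6+1·2+4·5 = 48 | 6·8 = 48
Y: 1·0+4·2+1·0+4·1 = 12 | 6·2 = 12
R: 1·3+4·6+1·3+4·0 = 30 | 6·5 = 30
M: 1·0+4·0+1·0+4·6 = 24 | 6·4 = 24
gcd(1,4,1,4,6) = 1

Coefficients: [1, 4, 1, 4, 6]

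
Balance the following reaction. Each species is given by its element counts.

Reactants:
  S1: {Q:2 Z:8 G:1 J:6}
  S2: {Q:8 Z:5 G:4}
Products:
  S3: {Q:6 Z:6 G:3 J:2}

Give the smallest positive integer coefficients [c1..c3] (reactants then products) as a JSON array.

Q: 1·2+2·8 = 18 | 3·6 = 18
Z: 1·8+2·5 = 18 | 3·6 = 18
G: 1·1+2·4 = 9 | 3·3 = 9
J: 1·6+2·0 = 6 | 3·2 = 6
gcd(1,2,3) = 1

Coefficients: [1, 2, 3]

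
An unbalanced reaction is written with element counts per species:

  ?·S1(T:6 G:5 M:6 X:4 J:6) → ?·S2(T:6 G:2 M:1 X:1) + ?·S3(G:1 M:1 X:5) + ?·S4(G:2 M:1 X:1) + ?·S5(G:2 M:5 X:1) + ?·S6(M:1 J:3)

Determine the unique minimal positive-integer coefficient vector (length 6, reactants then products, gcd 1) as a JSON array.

Coefficients: [3, 3, 1, 3, 1, 6]

T: 3·6 = 18 | 3·6+1·0+3·0+1·0+6·0 = 18
G: 3·5 = 15 | 3·2+1·1+3·2+1·2+6·0 = 15
M: 3·6 = 18 | 3·1+1·1+3·1+1·5+6·1 = 18
X: 3·4 = 12 | 3·1+1·5+3·1+1·1+6·0 = 12
J: 3·6 = 18 | 3·0+1·0+3·0+1·0+6·3 = 18
gcd(3,3,1,3,1,6) = 1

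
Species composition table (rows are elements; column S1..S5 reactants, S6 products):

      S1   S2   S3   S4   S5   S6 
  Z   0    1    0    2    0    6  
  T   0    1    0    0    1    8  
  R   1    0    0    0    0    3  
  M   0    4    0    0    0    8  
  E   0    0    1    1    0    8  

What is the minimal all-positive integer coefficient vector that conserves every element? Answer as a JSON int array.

Coefficients: [3, 2, 6, 2, 6, 1]

Z: 3·0+2·1+6·0+2·2+6·0 = 6 | 1·6 = 6
T: 3·0+2·1+6·0+2·0+6·1 = 8 | 1·8 = 8
R: 3·1+2·0+6·0+2·0+6·0 = 3 | 1·3 = 3
M: 3·0+2·4+6·0+2·0+6·0 = 8 | 1·8 = 8
E: 3·0+2·0+6·1+2·1+6·0 = 8 | 1·8 = 8
gcd(3,2,6,2,6,1) = 1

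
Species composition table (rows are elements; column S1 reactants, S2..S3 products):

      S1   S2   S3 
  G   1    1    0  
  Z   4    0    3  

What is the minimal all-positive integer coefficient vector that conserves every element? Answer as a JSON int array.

Coefficients: [3, 3, 4]

G: 3·1 = 3 | 3·1+4·0 = 3
Z: 3·4 = 12 | 3·0+4·3 = 12
gcd(3,3,4) = 1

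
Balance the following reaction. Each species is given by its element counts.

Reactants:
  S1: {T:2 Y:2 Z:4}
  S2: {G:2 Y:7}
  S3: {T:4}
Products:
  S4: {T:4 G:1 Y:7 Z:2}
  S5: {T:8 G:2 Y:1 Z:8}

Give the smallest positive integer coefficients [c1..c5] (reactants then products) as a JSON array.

T: 4·2+3·0+4·4 = 24 | 4·4+1·8 = 24
G: 4·0+3·2+4·0 = 6 | 4·1+1·2 = 6
Y: 4·2+3·7+4·0 = 29 | 4·7+1·1 = 29
Z: 4·4+3·0+4·0 = 16 | 4·2+1·8 = 16
gcd(4,3,4,4,1) = 1

Coefficients: [4, 3, 4, 4, 1]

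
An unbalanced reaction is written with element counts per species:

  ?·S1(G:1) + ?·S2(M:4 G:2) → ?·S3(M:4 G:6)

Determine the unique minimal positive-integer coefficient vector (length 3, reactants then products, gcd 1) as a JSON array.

M: 4·0+1·4 = 4 | 1·4 = 4
G: 4·1+1·2 = 6 | 1·6 = 6
gcd(4,1,1) = 1

Coefficients: [4, 1, 1]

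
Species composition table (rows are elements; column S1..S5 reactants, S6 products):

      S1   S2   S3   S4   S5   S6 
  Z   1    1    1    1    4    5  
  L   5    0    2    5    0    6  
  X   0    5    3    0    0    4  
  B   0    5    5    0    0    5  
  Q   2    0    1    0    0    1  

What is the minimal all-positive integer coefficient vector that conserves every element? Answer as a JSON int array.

Z: 1·1+2·1+2·1+3·1+3·4 = 20 | 4·5 = 20
L: 1·5+2·0+2·2+3·5+3·0 = 24 | 4·6 = 24
X: 1·0+2·5+2·3+3·0+3·0 = 16 | 4·4 = 16
B: 1·0+2·5+2·5+3·0+3·0 = 20 | 4·5 = 20
Q: 1·2+2·0+2·1+3·0+3·0 = 4 | 4·1 = 4
gcd(1,2,2,3,3,4) = 1

Coefficients: [1, 2, 2, 3, 3, 4]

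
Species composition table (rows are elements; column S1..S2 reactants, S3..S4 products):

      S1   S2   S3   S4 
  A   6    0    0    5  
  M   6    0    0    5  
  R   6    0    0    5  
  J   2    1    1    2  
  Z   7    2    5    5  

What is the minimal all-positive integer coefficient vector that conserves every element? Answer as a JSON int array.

Coefficients: [5, 5, 3, 6]

A: 5·6+5·0 = 30 | 3·0+6·5 = 30
M: 5·6+5·0 = 30 | 3·0+6·5 = 30
R: 5·6+5·0 = 30 | 3·0+6·5 = 30
J: 5·2+5·1 = 15 | 3·1+6·2 = 15
Z: 5·7+5·2 = 45 | 3·5+6·5 = 45
gcd(5,5,3,6) = 1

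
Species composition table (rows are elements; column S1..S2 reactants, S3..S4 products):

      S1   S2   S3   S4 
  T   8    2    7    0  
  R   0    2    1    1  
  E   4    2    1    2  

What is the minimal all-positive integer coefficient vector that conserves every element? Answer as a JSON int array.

Coefficients: [1, 3, 2, 4]

T: 1·8+3·2 = 14 | 2·7+4·0 = 14
R: 1·0+3·2 = 6 | 2·1+4·1 = 6
E: 1·4+3·2 = 10 | 2·1+4·2 = 10
gcd(1,3,2,4) = 1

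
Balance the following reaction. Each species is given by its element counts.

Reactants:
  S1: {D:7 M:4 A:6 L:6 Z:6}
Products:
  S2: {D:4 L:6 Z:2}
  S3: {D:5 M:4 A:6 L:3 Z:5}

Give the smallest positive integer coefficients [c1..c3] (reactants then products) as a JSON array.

Coefficients: [2, 1, 2]

D: 2·7 = 14 | 1·4+2·5 = 14
M: 2·4 = 8 | 1·0+2·4 = 8
A: 2·6 = 12 | 1·0+2·6 = 12
L: 2·6 = 12 | 1·6+2·3 = 12
Z: 2·6 = 12 | 1·2+2·5 = 12
gcd(2,1,2) = 1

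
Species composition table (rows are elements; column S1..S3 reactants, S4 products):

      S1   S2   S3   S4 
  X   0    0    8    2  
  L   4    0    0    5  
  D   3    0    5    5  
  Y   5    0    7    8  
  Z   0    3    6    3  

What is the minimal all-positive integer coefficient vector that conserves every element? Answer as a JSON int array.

Coefficients: [5, 2, 1, 4]

X: 5·0+2·0+1·8 = 8 | 4·2 = 8
L: 5·4+2·0+1·0 = 20 | 4·5 = 20
D: 5·3+2·0+1·5 = 20 | 4·5 = 20
Y: 5·5+2·0+1·7 = 32 | 4·8 = 32
Z: 5·0+2·3+1·6 = 12 | 4·3 = 12
gcd(5,2,1,4) = 1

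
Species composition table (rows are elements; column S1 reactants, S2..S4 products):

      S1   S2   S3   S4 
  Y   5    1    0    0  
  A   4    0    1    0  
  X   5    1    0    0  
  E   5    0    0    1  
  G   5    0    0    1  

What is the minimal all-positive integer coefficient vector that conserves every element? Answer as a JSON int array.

Y: 1·5 = 5 | 5·1+4·0+5·0 = 5
A: 1·4 = 4 | 5·0+4·1+5·0 = 4
X: 1·5 = 5 | 5·1+4·0+5·0 = 5
E: 1·5 = 5 | 5·0+4·0+5·1 = 5
G: 1·5 = 5 | 5·0+4·0+5·1 = 5
gcd(1,5,4,5) = 1

Coefficients: [1, 5, 4, 5]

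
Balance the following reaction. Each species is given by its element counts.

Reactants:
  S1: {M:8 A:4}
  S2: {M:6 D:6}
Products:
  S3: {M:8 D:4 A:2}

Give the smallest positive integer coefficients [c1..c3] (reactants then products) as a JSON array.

M: 3·8+4·6 = 48 | 6·8 = 48
D: 3·0+4·6 = 24 | 6·4 = 24
A: 3·4+4·0 = 12 | 6·2 = 12
gcd(3,4,6) = 1

Coefficients: [3, 4, 6]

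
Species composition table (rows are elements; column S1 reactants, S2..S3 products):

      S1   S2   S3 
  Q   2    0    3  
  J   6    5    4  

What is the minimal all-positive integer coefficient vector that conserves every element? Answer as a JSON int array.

Coefficients: [3, 2, 2]

Q: 3·2 = 6 | 2·0+2·3 = 6
J: 3·6 = 18 | 2·5+2·4 = 18
gcd(3,2,2) = 1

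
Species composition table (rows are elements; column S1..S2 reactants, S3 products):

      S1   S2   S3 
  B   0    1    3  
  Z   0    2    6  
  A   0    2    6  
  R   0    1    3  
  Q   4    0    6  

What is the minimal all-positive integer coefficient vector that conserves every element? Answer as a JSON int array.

Coefficients: [3, 6, 2]

B: 3·0+6·1 = 6 | 2·3 = 6
Z: 3·0+6·2 = 12 | 2·6 = 12
A: 3·0+6·2 = 12 | 2·6 = 12
R: 3·0+6·1 = 6 | 2·3 = 6
Q: 3·4+6·0 = 12 | 2·6 = 12
gcd(3,6,2) = 1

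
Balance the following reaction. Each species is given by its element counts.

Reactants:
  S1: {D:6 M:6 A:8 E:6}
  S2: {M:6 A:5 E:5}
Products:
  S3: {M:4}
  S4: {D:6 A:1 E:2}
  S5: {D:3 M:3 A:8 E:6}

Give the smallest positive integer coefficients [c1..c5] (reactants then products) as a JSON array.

D: 5·6+2·0 = 30 | 6·0+2·6+6·3 = 30
M: 5·6+2·6 = 42 | 6·4+2·0+6·3 = 42
A: 5·8+2·5 = 50 | 6·0+2·1+6·8 = 50
E: 5·6+2·5 = 40 | 6·0+2·2+6·6 = 40
gcd(5,2,6,2,6) = 1

Coefficients: [5, 2, 6, 2, 6]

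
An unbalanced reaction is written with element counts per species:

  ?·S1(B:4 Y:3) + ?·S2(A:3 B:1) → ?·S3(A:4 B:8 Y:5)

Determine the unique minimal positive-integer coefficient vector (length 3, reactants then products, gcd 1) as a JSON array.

A: 5·0+4·3 = 12 | 3·4 = 12
B: 5·4+4·1 = 24 | 3·8 = 24
Y: 5·3+4·0 = 15 | 3·5 = 15
gcd(5,4,3) = 1

Coefficients: [5, 4, 3]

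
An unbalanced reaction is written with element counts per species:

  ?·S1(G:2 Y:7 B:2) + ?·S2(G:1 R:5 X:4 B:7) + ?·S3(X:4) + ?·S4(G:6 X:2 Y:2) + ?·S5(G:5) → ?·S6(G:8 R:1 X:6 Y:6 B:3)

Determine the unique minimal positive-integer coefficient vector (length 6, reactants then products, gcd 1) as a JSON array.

G: 4·2+1·1+6·0+1·6+5·5 = 40 | 5·8 = 40
R: 4·0+1·5+6·0+1·0+5·0 = 5 | 5·1 = 5
X: 4·0+1·4+6·4+1·2+5·0 = 30 | 5·6 = 30
Y: 4·7+1·0+6·0+1·2+5·0 = 30 | 5·6 = 30
B: 4·2+1·7+6·0+1·0+5·0 = 15 | 5·3 = 15
gcd(4,1,6,1,5,5) = 1

Coefficients: [4, 1, 6, 1, 5, 5]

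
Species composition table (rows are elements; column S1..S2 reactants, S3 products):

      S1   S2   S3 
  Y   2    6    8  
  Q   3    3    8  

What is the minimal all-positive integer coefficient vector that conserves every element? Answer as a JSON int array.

Coefficients: [6, 2, 3]

Y: 6·2+2·6 = 24 | 3·8 = 24
Q: 6·3+2·3 = 24 | 3·8 = 24
gcd(6,2,3) = 1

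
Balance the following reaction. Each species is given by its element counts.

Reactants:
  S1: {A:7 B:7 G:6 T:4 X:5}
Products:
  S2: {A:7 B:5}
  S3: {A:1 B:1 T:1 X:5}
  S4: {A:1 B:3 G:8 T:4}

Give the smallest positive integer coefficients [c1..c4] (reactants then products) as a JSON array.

Coefficients: [4, 3, 4, 3]

A: 4·7 = 28 | 3·7+4·1+3·1 = 28
B: 4·7 = 28 | 3·5+4·1+3·3 = 28
G: 4·6 = 24 | 3·0+4·0+3·8 = 24
T: 4·4 = 16 | 3·0+4·1+3·4 = 16
X: 4·5 = 20 | 3·0+4·5+3·0 = 20
gcd(4,3,4,3) = 1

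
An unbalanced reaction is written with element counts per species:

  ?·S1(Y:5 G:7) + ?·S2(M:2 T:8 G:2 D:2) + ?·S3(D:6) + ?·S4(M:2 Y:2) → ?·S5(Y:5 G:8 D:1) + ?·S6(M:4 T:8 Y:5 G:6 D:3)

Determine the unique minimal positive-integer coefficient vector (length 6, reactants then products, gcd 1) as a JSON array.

M: 4·0+5·2+1·0+5·2 = 20 | 1·0+5·4 = 20
T: 4·0+5·8+1·0+5·0 = 40 | 1·0+5·8 = 40
Y: 4·5+5·0+1·0+5·2 = 30 | 1·5+5·5 = 30
G: 4·7+5·2+1·0+5·0 = 38 | 1·8+5·6 = 38
D: 4·0+5·2+1·6+5·0 = 16 | 1·1+5·3 = 16
gcd(4,5,1,5,1,5) = 1

Coefficients: [4, 5, 1, 5, 1, 5]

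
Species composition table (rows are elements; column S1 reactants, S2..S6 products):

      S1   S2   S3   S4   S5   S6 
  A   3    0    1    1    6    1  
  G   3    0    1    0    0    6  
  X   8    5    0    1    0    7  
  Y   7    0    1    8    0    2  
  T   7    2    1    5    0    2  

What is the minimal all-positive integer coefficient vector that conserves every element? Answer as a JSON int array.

Coefficients: [6, 6, 6, 4, 1, 2]

A: 6·3 = 18 | 6·0+6·1+4·1+1·6+2·1 = 18
G: 6·3 = 18 | 6·0+6·1+4·0+1·0+2·6 = 18
X: 6·8 = 48 | 6·5+6·0+4·1+1·0+2·7 = 48
Y: 6·7 = 42 | 6·0+6·1+4·8+1·0+2·2 = 42
T: 6·7 = 42 | 6·2+6·1+4·5+1·0+2·2 = 42
gcd(6,6,6,4,1,2) = 1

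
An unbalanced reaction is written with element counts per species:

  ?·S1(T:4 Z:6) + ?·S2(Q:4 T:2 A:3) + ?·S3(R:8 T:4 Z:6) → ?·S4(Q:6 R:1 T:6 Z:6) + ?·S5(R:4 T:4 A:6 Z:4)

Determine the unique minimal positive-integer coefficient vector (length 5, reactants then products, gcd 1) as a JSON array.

Coefficients: [4, 6, 2, 4, 3]

Q: 4·0+6·4+2·0 = 24 | 4·6+3·0 = 24
R: 4·0+6·0+2·8 = 16 | 4·1+3·4 = 16
T: 4·4+6·2+2·4 = 36 | 4·6+3·4 = 36
A: 4·0+6·3+2·0 = 18 | 4·0+3·6 = 18
Z: 4·6+6·0+2·6 = 36 | 4·6+3·4 = 36
gcd(4,6,2,4,3) = 1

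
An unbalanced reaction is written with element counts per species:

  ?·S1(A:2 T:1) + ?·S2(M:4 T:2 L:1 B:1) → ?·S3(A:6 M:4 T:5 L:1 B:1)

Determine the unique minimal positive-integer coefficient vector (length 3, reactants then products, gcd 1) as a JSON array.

Coefficients: [3, 1, 1]

A: 3·2+1·0 = 6 | 1·6 = 6
M: 3·0+1·4 = 4 | 1·4 = 4
T: 3·1+1·2 = 5 | 1·5 = 5
L: 3·0+1·1 = 1 | 1·1 = 1
B: 3·0+1·1 = 1 | 1·1 = 1
gcd(3,1,1) = 1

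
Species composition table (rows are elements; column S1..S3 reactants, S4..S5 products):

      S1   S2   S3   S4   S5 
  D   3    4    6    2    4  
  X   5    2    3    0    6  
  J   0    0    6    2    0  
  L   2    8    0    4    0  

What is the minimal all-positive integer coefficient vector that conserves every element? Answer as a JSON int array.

D: 4·3+2·4+2·6 = 32 | 6·2+5·4 = 32
X: 4·5+2·2+2·3 = 30 | 6·0+5·6 = 30
J: 4·0+2·0+2·6 = 12 | 6·2+5·0 = 12
L: 4·2+2·8+2·0 = 24 | 6·4+5·0 = 24
gcd(4,2,2,6,5) = 1

Coefficients: [4, 2, 2, 6, 5]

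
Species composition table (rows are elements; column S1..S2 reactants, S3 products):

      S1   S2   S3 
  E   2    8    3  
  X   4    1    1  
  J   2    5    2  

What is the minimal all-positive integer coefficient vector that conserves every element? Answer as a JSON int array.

E: 1·2+2·8 = 18 | 6·3 = 18
X: 1·4+2·1 = 6 | 6·1 = 6
J: 1·2+2·5 = 12 | 6·2 = 12
gcd(1,2,6) = 1

Coefficients: [1, 2, 6]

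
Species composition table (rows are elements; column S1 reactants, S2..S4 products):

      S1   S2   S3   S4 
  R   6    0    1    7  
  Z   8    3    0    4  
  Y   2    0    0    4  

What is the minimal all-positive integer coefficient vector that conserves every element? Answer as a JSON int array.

R: 2·6 = 12 | 4·0+5·1+1·7 = 12
Z: 2·8 = 16 | 4·3+5·0+1·4 = 16
Y: 2·2 = 4 | 4·0+5·0+1·4 = 4
gcd(2,4,5,1) = 1

Coefficients: [2, 4, 5, 1]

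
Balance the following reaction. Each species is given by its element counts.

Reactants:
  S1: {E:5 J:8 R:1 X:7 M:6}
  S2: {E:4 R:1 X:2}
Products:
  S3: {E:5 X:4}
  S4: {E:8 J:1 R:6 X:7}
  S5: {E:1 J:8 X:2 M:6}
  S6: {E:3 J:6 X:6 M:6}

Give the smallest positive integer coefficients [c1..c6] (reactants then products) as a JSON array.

Coefficients: [6, 6, 6, 2, 5, 1]

E: 6·5+6·4 = 54 | 6·5+2·8+5·1+1·3 = 54
J: 6·8+6·0 = 48 | 6·0+2·1+5·8+1·6 = 48
R: 6·1+6·1 = 12 | 6·0+2·6+5·0+1·0 = 12
X: 6·7+6·2 = 54 | 6·4+2·7+5·2+1·6 = 54
M: 6·6+6·0 = 36 | 6·0+2·0+5·6+1·6 = 36
gcd(6,6,6,2,5,1) = 1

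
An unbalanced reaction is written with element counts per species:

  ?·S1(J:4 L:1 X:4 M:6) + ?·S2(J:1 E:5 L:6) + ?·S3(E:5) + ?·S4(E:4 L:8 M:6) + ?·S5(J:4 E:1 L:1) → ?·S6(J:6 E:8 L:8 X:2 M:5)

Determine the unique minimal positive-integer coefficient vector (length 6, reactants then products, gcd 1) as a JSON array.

J: 3·4+4·1+3·0+2·0+5·4 = 36 | 6·6 = 36
E: 3·0+4·5+3·5+2·4+5·1 = 48 | 6·8 = 48
L: 3·1+4·6+3·0+2·8+5·1 = 48 | 6·8 = 48
X: 3·4+4·0+3·0+2·0+5·0 = 12 | 6·2 = 12
M: 3·6+4·0+3·0+2·6+5·0 = 30 | 6·5 = 30
gcd(3,4,3,2,5,6) = 1

Coefficients: [3, 4, 3, 2, 5, 6]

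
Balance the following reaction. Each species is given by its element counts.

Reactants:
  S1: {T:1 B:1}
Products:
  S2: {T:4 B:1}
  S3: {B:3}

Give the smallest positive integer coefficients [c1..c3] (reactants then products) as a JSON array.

Coefficients: [4, 1, 1]

T: 4·1 = 4 | 1·4+1·0 = 4
B: 4·1 = 4 | 1·1+1·3 = 4
gcd(4,1,1) = 1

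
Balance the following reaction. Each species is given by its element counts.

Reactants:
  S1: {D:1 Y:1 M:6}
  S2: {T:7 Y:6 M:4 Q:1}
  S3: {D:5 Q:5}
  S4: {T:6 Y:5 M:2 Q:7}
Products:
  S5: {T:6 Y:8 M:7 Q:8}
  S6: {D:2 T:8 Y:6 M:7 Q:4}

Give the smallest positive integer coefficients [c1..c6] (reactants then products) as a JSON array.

Coefficients: [5, 4, 1, 5, 3, 5]

D: 5·1+4·0+1·5+5·0 = 10 | 3·0+5·2 = 10
T: 5·0+4·7+1·0+5·6 = 58 | 3·6+5·8 = 58
Y: 5·1+4·6+1·0+5·5 = 54 | 3·8+5·6 = 54
M: 5·6+4·4+1·0+5·2 = 56 | 3·7+5·7 = 56
Q: 5·0+4·1+1·5+5·7 = 44 | 3·8+5·4 = 44
gcd(5,4,1,5,3,5) = 1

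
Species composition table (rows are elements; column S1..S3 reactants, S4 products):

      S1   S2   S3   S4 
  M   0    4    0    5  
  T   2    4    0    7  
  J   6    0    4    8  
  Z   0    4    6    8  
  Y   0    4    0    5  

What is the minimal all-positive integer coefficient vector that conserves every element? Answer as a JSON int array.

Coefficients: [4, 5, 2, 4]

M: 4·0+5·4+2·0 = 20 | 4·5 = 20
T: 4·2+5·4+2·0 = 28 | 4·7 = 28
J: 4·6+5·0+2·4 = 32 | 4·8 = 32
Z: 4·0+5·4+2·6 = 32 | 4·8 = 32
Y: 4·0+5·4+2·0 = 20 | 4·5 = 20
gcd(4,5,2,4) = 1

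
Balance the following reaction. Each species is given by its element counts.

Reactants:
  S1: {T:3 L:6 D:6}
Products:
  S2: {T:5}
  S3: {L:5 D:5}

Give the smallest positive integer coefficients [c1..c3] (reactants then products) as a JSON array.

Coefficients: [5, 3, 6]

T: 5·3 = 15 | 3·5+6·0 = 15
L: 5·6 = 30 | 3·0+6·5 = 30
D: 5·6 = 30 | 3·0+6·5 = 30
gcd(5,3,6) = 1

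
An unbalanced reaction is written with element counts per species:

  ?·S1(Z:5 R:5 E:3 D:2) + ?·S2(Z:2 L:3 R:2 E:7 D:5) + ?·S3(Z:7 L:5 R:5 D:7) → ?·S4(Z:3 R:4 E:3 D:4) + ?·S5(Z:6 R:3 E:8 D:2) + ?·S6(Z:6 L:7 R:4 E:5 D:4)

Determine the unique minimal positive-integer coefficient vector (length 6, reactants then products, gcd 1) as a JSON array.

Coefficients: [4, 3, 1, 5, 1, 2]

Z: 4·5+3·2+1·7 = 33 | 5·3+1·6+2·6 = 33
L: 4·0+3·3+1·5 = 14 | 5·0+1·0+2·7 = 14
R: 4·5+3·2+1·5 = 31 | 5·4+1·3+2·4 = 31
E: 4·3+3·7+1·0 = 33 | 5·3+1·8+2·5 = 33
D: 4·2+3·5+1·7 = 30 | 5·4+1·2+2·4 = 30
gcd(4,3,1,5,1,2) = 1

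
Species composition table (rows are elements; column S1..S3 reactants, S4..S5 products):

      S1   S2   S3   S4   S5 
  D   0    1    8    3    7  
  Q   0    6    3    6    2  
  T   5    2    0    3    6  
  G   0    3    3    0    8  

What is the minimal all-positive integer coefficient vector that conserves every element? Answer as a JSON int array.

Coefficients: [5, 4, 4, 5, 3]

D: 5·0+4·1+4·8 = 36 | 5·3+3·7 = 36
Q: 5·0+4·6+4·3 = 36 | 5·6+3·2 = 36
T: 5·5+4·2+4·0 = 33 | 5·3+3·6 = 33
G: 5·0+4·3+4·3 = 24 | 5·0+3·8 = 24
gcd(5,4,4,5,3) = 1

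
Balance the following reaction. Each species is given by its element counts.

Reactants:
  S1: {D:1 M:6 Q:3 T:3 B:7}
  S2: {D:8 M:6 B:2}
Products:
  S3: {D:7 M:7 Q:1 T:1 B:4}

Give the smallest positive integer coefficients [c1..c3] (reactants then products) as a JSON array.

Coefficients: [2, 5, 6]

D: 2·1+5·8 = 42 | 6·7 = 42
M: 2·6+5·6 = 42 | 6·7 = 42
Q: 2·3+5·0 = 6 | 6·1 = 6
T: 2·3+5·0 = 6 | 6·1 = 6
B: 2·7+5·2 = 24 | 6·4 = 24
gcd(2,5,6) = 1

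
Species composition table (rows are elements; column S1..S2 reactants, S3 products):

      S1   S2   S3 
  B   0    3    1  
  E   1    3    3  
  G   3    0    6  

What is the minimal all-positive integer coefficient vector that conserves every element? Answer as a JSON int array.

Coefficients: [6, 1, 3]

B: 6·0+1·3 = 3 | 3·1 = 3
E: 6·1+1·3 = 9 | 3·3 = 9
G: 6·3+1·0 = 18 | 3·6 = 18
gcd(6,1,3) = 1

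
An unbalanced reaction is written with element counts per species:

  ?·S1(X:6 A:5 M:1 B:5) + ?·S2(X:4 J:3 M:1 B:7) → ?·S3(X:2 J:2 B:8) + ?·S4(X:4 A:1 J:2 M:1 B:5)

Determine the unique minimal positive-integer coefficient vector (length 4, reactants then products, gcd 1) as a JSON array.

Coefficients: [1, 4, 1, 5]

X: 1·6+4·4 = 22 | 1·2+5·4 = 22
A: 1·5+4·0 = 5 | 1·0+5·1 = 5
J: 1·0+4·3 = 12 | 1·2+5·2 = 12
M: 1·1+4·1 = 5 | 1·0+5·1 = 5
B: 1·5+4·7 = 33 | 1·8+5·5 = 33
gcd(1,4,1,5) = 1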